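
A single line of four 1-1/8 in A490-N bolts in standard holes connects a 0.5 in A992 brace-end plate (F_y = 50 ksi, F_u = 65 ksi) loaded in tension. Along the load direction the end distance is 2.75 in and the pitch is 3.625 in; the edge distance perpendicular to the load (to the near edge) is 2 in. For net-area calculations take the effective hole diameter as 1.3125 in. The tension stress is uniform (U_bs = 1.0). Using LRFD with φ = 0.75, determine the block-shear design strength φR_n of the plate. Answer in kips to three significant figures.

165 kips

Shear plane L_v = 2.75 + 3·3.625 = 13.62 in; A_gv = 13.62 × 0.5 = 6.812 in².
A_nv = (13.62 − 3.5·1.3125) × 0.5 = 4.516 in².
A_nt = (2 − 0.5·1.3125) × 0.5 = 0.6719 in².
0.6 F_u A_nv = 176.1 kips; 0.6 F_y A_gv = 204.4 kips → shear rupture governs the shear term.
R_n = 176.1 + 1.0 × 65 × 0.6719 = 219.8 kips.
Design strength φR_n = 0.75 × 219.8 = 165 kips.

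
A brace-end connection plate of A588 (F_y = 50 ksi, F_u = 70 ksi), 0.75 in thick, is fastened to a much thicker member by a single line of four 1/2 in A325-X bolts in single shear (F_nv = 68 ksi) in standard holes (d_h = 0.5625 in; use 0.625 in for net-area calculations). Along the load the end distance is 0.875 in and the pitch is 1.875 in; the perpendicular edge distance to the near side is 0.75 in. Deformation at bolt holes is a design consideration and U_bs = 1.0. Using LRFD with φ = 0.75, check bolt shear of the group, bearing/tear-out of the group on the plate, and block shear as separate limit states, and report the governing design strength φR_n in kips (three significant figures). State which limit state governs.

40.1 kips (bolt shear governs)

Bolt shear: A_b = π·0.5²/4 = 0.1963 in²; R_n = 68 × 0.1963 × 4 × 1 = 53.41 kips → 0.75 × 53.41 = 40.1 kips.
Bearing: edge l_c = 0.5938, r_n = 37.41 kips; interior l_c = 1.312, r_n = 63 kips; R_n = 37.41 + 3·63 = 226.4 kips → 170 kips.
Block shear: A_gv = 4.875, A_nv = 3.234, A_nt = 0.3281 in²; R_n = min(0.6F_uA_nv, 0.6F_yA_gv) + U_bs·F_u·A_nt = 158.8 kips → 119 kips.
Bolt shear governs: 40.1 kips.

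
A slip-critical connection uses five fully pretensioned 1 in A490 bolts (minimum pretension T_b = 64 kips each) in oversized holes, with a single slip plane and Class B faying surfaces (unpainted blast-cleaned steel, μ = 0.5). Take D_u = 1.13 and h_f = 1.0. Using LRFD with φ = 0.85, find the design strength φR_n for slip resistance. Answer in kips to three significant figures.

R_n = μ · D_u · h_f · T_b · n_s · n_b = 0.5 × 1.13 × 1.0 × 64 × 1 × 5 = 180.8 kips.
Design strength φR_n = 0.85 × 180.8 = 154 kips.

154 kips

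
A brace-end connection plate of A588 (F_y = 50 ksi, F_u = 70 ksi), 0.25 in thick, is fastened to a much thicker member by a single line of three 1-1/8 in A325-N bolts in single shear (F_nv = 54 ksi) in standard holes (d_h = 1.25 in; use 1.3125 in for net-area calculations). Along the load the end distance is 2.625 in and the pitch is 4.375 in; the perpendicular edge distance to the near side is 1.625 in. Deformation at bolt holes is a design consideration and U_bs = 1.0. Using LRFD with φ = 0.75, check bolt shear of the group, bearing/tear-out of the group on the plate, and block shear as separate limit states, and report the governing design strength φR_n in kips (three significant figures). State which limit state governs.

Bolt shear: A_b = π·1.125²/4 = 0.994 in²; R_n = 54 × 0.994 × 3 × 1 = 161 kips → 0.75 × 161 = 121 kips.
Bearing: edge l_c = 2, r_n = 42 kips; interior l_c = 3.125, r_n = 47.25 kips; R_n = 42 + 2·47.25 = 136.5 kips → 102 kips.
Block shear: A_gv = 2.844, A_nv = 2.023, A_nt = 0.2422 in²; R_n = min(0.6F_uA_nv, 0.6F_yA_gv) + U_bs·F_u·A_nt = 101.9 kips → 76.5 kips.
Block shear governs: 76.5 kips.

76.5 kips (block shear governs)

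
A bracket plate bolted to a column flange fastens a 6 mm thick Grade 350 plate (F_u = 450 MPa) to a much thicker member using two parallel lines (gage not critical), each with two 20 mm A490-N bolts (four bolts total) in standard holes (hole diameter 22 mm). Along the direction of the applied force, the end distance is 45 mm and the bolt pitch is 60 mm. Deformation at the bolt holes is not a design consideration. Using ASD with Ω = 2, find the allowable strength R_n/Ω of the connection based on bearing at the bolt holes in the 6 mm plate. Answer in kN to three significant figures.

Per bolt r_n = 1.5 l_c t F_u ≤ 3.0 d t F_u; upper limit = 3.0 × 20 × 6 × 450 / 1000 = 162 kN.
Edge bolt: l_c = 45 − 22/2 = 34 mm → 1.5 × 34 × 6 × 450 / 1000 = 137.7 → r_n = 137.7 kN.
Interior bolts: l_c = 60 − 22 = 38 mm → 1.5 × 38 × 6 × 450 / 1000 = 153.9 → r_n = 153.9 kN.
R_n = 2 × 137.7 + 2 × 153.9 = 583.2 kN.
Allowable strength R_n/Ω = 583.2 / 2 = 292 kN.

292 kN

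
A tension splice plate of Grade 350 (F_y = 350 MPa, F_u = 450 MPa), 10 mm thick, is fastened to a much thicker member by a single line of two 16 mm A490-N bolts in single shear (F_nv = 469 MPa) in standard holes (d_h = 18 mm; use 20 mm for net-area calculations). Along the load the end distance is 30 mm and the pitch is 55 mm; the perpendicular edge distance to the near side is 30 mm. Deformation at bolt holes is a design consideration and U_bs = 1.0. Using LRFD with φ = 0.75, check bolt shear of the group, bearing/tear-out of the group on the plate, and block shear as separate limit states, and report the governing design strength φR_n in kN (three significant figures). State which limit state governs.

141 kN (bolt shear governs)

Bolt shear: A_b = π·16²/4 = 201.1 mm²; R_n = 469 × 201.1 × 2 × 1 / 1000 = 188.6 kN → 0.75 × 188.6 = 141 kN.
Bearing: edge l_c = 21, r_n = 113.4 kN; interior l_c = 37, r_n = 172.8 kN; R_n = 113.4 + 1·172.8 = 286.2 kN → 215 kN.
Block shear: A_gv = 850, A_nv = 550, A_nt = 200 mm²; R_n = min(0.6F_uA_nv, 0.6F_yA_gv) + U_bs·F_u·A_nt = 238.5 kN → 179 kN.
Bolt shear governs: 141 kN.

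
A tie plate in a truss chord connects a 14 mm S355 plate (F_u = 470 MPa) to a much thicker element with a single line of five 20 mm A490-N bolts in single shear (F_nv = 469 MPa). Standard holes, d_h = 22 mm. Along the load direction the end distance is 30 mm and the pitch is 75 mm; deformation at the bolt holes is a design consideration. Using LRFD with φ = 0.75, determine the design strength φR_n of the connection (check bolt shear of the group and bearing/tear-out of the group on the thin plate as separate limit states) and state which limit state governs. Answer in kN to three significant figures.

553 kN (bolt shear governs)

Bolt shear: A_b = π·20²/4 = 314.2 mm²; R_n = 469 × 314.2 × 5 × 1 / 1000 = 736.7 kN → 0.75 × 736.7 = 553 kN.
Bearing (1.2 l_c t F_u ≤ 2.4 d t F_u): upper limit = 2.4·20·14·470 / 1000 = 315.8 kN.
  Edge l_c = 30 − 22/2 = 19 → r_n = 150 kN; interior l_c = 75 − 22 = 53 → r_n = 315.8 kN.
  R_n,bearing = 1·150 + 4·315.8 = 1413 kN → 0.75 × 1413 = 1060 kN.
Bolt shear governs: 553 kN.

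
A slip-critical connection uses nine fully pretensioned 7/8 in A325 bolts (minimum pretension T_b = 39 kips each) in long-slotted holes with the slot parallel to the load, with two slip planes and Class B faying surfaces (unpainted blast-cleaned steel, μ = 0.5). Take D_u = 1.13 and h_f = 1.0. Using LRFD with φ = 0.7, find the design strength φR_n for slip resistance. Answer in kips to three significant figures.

R_n = μ · D_u · h_f · T_b · n_s · n_b = 0.5 × 1.13 × 1.0 × 39 × 2 × 9 = 396.6 kips.
Design strength φR_n = 0.7 × 396.6 = 278 kips.

278 kips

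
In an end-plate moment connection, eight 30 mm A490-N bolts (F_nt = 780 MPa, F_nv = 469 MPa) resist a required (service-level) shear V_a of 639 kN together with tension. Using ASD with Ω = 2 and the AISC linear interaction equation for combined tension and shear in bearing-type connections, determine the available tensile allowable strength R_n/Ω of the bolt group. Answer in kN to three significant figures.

1800 kN

A_b = π·30²/4 = 706.9 mm²; f_rv = 639 × 1000 / (8 × 706.9) = 113 MPa.
F'_nt = 1.3 F_nt − (Ω F_nt / F_nv) f_rv = 1.3·780 − (2·780/469)·113 = 638.1 MPa, capped at F_nt → F'_nt = 638.1 MPa.
R_n = F'_nt · A_b · n = 638.1 × 706.9 × 8 / 1000 = 3609 kN.
Allowable strength R_n/Ω = 3609 / 2 = 1800 kN.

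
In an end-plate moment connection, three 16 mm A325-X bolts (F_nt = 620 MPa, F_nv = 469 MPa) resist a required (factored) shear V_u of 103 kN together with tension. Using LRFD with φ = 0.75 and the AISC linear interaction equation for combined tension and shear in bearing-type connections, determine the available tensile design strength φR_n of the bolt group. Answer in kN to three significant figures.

A_b = π·16²/4 = 201.1 mm²; f_rv = 103 × 1000 / (3 × 201.1) = 170.8 MPa.
F'_nt = 1.3 F_nt − (F_nt / φF_nv) f_rv = 1.3·620 − (620/(0.75·469))·170.8 = 505 MPa, capped at F_nt → F'_nt = 505 MPa.
R_n = F'_nt · A_b · n = 505 × 201.1 × 3 / 1000 = 304.6 kN.
Design strength φR_n = 0.75 × 304.6 = 228 kN.

228 kN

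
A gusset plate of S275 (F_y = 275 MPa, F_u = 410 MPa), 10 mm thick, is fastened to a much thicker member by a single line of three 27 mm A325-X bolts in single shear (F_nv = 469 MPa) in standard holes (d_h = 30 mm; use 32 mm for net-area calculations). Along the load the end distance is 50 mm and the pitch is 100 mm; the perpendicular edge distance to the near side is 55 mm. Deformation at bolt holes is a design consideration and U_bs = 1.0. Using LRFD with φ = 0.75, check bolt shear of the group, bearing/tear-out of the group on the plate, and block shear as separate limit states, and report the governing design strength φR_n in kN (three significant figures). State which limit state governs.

Bolt shear: A_b = π·27²/4 = 572.6 mm²; R_n = 469 × 572.6 × 3 × 1 / 1000 = 805.6 kN → 0.75 × 805.6 = 604 kN.
Bearing: edge l_c = 35, r_n = 172.2 kN; interior l_c = 70, r_n = 265.7 kN; R_n = 172.2 + 2·265.7 = 703.6 kN → 528 kN.
Block shear: A_gv = 2500, A_nv = 1700, A_nt = 390 mm²; R_n = min(0.6F_uA_nv, 0.6F_yA_gv) + U_bs·F_u·A_nt = 572.4 kN → 429 kN.
Block shear governs: 429 kN.

429 kN (block shear governs)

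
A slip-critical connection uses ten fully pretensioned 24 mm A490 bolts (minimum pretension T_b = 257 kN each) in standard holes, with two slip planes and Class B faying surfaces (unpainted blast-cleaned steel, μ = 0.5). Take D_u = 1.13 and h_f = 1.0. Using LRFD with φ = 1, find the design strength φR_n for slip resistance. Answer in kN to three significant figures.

R_n = μ · D_u · h_f · T_b · n_s · n_b = 0.5 × 1.13 × 1.0 × 257 × 2 × 10 = 2904 kN.
Design strength φR_n = 1 × 2904 = 2900 kN.

2900 kN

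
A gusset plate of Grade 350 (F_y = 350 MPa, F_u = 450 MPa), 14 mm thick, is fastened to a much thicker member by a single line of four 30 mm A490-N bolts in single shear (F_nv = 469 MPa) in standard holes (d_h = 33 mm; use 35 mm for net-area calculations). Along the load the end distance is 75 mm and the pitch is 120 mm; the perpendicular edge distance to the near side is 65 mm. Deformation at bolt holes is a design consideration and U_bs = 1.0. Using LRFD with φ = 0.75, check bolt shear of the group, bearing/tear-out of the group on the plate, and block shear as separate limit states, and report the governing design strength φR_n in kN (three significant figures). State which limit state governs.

Bolt shear: A_b = π·30²/4 = 706.9 mm²; R_n = 469 × 706.9 × 4 × 1 / 1000 = 1326 kN → 0.75 × 1326 = 995 kN.
Bearing: edge l_c = 58.5, r_n = 442.3 kN; interior l_c = 87, r_n = 453.6 kN; R_n = 442.3 + 3·453.6 = 1803 kN → 1350 kN.
Block shear: A_gv = 6090, A_nv = 4375, A_nt = 665 mm²; R_n = min(0.6F_uA_nv, 0.6F_yA_gv) + U_bs·F_u·A_nt = 1480 kN → 1110 kN.
Bolt shear governs: 995 kN.

995 kN (bolt shear governs)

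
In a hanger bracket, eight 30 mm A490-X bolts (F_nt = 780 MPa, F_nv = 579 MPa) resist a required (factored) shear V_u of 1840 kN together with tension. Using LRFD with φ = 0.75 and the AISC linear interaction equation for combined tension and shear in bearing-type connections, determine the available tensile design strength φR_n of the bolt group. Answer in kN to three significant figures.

A_b = π·30²/4 = 706.9 mm²; f_rv = 1840 × 1000 / (8 × 706.9) = 325.4 MPa.
F'_nt = 1.3 F_nt − (F_nt / φF_nv) f_rv = 1.3·780 − (780/(0.75·579))·325.4 = 429.5 MPa, capped at F_nt → F'_nt = 429.5 MPa.
R_n = F'_nt · A_b · n = 429.5 × 706.9 × 8 / 1000 = 2429 kN.
Design strength φR_n = 0.75 × 2429 = 1820 kN.

1820 kN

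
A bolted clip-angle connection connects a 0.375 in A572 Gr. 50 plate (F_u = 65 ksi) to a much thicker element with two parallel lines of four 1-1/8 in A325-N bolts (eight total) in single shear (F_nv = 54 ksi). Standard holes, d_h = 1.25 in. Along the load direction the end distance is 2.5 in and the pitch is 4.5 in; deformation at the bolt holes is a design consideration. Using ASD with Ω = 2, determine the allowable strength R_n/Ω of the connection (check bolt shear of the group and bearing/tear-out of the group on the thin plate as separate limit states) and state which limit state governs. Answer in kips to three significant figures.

Bolt shear: A_b = π·1.125²/4 = 0.994 in²; R_n = 54 × 0.994 × 8 × 1 = 429.4 kips → 429.4 / 2 = 215 kips.
Bearing (1.2 l_c t F_u ≤ 2.4 d t F_u): upper limit = 2.4·1.125·0.375·65 = 65.81 kips.
  Edge l_c = 2.5 − 1.25/2 = 1.875 → r_n = 54.84 kips; interior l_c = 4.5 − 1.25 = 3.25 → r_n = 65.81 kips.
  R_n,bearing = 2·54.84 + 6·65.81 = 504.6 kips → 504.6 / 2 = 252 kips.
Bolt shear governs: 215 kips.

215 kips (bolt shear governs)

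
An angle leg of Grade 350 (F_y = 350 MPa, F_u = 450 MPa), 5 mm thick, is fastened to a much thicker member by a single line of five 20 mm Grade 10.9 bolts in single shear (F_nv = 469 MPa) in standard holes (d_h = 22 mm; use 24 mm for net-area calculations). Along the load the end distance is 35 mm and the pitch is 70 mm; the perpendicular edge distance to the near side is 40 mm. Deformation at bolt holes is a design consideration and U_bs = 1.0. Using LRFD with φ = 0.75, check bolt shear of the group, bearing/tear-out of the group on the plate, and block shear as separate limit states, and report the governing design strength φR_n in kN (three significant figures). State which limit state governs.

257 kN (block shear governs)

Bolt shear: A_b = π·20²/4 = 314.2 mm²; R_n = 469 × 314.2 × 5 × 1 / 1000 = 736.7 kN → 0.75 × 736.7 = 553 kN.
Bearing: edge l_c = 24, r_n = 64.8 kN; interior l_c = 48, r_n = 108 kN; R_n = 64.8 + 4·108 = 496.8 kN → 373 kN.
Block shear: A_gv = 1575, A_nv = 1035, A_nt = 140 mm²; R_n = min(0.6F_uA_nv, 0.6F_yA_gv) + U_bs·F_u·A_nt = 342.4 kN → 257 kN.
Block shear governs: 257 kN.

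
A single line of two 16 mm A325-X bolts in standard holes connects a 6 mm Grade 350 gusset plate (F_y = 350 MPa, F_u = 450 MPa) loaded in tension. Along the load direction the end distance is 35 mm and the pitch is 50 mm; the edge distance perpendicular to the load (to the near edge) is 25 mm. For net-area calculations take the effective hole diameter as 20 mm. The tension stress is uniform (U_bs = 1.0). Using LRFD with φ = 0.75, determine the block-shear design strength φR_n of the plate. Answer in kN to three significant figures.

97.2 kN

Shear plane L_v = 35 + 1·50 = 85 mm; A_gv = 85 × 6 = 510 mm².
A_nv = (85 − 1.5·20) × 6 = 330 mm².
A_nt = (25 − 0.5·20) × 6 = 90 mm².
0.6 F_u A_nv = 89.1 kN; 0.6 F_y A_gv = 107.1 kN → shear rupture governs the shear term.
R_n = 89.1 + 1.0 × 450 × 90 / 1000 = 129.6 kN.
Design strength φR_n = 0.75 × 129.6 = 97.2 kN.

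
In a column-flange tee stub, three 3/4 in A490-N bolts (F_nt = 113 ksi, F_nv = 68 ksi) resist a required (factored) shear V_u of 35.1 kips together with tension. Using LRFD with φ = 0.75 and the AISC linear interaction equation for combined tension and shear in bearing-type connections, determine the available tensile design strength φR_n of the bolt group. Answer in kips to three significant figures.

A_b = π·0.75²/4 = 0.4418 in²; f_rv = 35.1 / (3 × 0.4418) = 26.48 ksi.
F'_nt = 1.3 F_nt − (F_nt / φF_nv) f_rv = 1.3·113 − (113/(0.75·68))·26.48 = 88.22 ksi, capped at F_nt → F'_nt = 88.22 ksi.
R_n = F'_nt · A_b · n = 88.22 × 0.4418 × 3 = 116.9 kips.
Design strength φR_n = 0.75 × 116.9 = 87.7 kips.

87.7 kips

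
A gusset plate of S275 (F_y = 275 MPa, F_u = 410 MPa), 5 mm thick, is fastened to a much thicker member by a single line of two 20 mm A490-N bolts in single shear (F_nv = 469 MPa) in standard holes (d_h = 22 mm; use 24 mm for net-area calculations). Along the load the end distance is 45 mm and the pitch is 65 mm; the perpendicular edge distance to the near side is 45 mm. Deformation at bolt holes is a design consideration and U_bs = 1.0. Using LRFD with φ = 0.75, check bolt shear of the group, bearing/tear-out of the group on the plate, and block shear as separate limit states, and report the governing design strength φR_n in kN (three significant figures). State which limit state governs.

119 kN (block shear governs)

Bolt shear: A_b = π·20²/4 = 314.2 mm²; R_n = 469 × 314.2 × 2 × 1 / 1000 = 294.7 kN → 0.75 × 294.7 = 221 kN.
Bearing: edge l_c = 34, r_n = 83.64 kN; interior l_c = 43, r_n = 98.4 kN; R_n = 83.64 + 1·98.4 = 182 kN → 137 kN.
Block shear: A_gv = 550, A_nv = 370, A_nt = 165 mm²; R_n = min(0.6F_uA_nv, 0.6F_yA_gv) + U_bs·F_u·A_nt = 158.4 kN → 119 kN.
Block shear governs: 119 kN.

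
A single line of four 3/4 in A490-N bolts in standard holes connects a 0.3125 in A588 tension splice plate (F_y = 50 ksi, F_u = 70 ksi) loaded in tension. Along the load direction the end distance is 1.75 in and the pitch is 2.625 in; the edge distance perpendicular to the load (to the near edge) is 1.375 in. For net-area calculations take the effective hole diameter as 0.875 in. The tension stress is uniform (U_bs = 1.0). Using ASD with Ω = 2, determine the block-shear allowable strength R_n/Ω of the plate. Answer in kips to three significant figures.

Shear plane L_v = 1.75 + 3·2.625 = 9.625 in; A_gv = 9.625 × 0.3125 = 3.008 in².
A_nv = (9.625 − 3.5·0.875) × 0.3125 = 2.051 in².
A_nt = (1.375 − 0.5·0.875) × 0.3125 = 0.293 in².
0.6 F_u A_nv = 86.13 kips; 0.6 F_y A_gv = 90.23 kips → shear rupture governs the shear term.
R_n = 86.13 + 1.0 × 70 × 0.293 = 106.6 kips.
Allowable strength R_n/Ω = 106.6 / 2 = 53.3 kips.

53.3 kips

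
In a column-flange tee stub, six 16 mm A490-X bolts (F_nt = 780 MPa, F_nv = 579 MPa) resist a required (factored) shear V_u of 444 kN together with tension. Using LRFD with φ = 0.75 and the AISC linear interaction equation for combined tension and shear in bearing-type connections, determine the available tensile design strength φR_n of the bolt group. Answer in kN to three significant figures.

319 kN

A_b = π·16²/4 = 201.1 mm²; f_rv = 444 × 1000 / (6 × 201.1) = 368 MPa.
F'_nt = 1.3 F_nt − (F_nt / φF_nv) f_rv = 1.3·780 − (780/(0.75·579))·368 = 352.9 MPa, capped at F_nt → F'_nt = 352.9 MPa.
R_n = F'_nt · A_b · n = 352.9 × 201.1 × 6 / 1000 = 425.7 kN.
Design strength φR_n = 0.75 × 425.7 = 319 kN.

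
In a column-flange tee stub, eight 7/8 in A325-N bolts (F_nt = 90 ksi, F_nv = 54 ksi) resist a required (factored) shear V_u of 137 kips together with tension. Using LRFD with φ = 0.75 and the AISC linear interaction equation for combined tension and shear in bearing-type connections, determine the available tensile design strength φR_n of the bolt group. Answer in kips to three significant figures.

A_b = π·0.875²/4 = 0.6013 in²; f_rv = 137 / (8 × 0.6013) = 28.48 ksi.
F'_nt = 1.3 F_nt − (F_nt / φF_nv) f_rv = 1.3·90 − (90/(0.75·54))·28.48 = 53.71 ksi, capped at F_nt → F'_nt = 53.71 ksi.
R_n = F'_nt · A_b · n = 53.71 × 0.6013 × 8 = 258.4 kips.
Design strength φR_n = 0.75 × 258.4 = 194 kips.

194 kips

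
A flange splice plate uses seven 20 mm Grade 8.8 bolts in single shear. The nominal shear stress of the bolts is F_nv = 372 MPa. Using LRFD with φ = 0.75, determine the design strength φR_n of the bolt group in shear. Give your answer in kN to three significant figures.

614 kN

A_b = π × 20² / 4 = 314.2 mm².
R_n = F_nv · A_b · n · n_s = 372 × 314.2 × 7 × 1 / 1000 = 818.1 kN.
Design strength φR_n = 0.75 × 818.1 = 614 kN.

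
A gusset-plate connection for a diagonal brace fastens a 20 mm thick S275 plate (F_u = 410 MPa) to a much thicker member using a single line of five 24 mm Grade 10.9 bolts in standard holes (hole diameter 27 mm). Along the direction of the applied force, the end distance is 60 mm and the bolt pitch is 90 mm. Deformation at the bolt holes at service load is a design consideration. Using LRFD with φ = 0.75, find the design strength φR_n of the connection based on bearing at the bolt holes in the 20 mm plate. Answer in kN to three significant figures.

Per bolt r_n = 1.2 l_c t F_u ≤ 2.4 d t F_u; upper limit = 2.4 × 24 × 20 × 410 / 1000 = 472.3 kN.
Edge bolt: l_c = 60 − 27/2 = 46.5 mm → 1.2 × 46.5 × 20 × 410 / 1000 = 457.6 → r_n = 457.6 kN.
Interior bolts: l_c = 90 − 27 = 63 mm → 1.2 × 63 × 20 × 410 / 1000 = 619.9 → r_n = 472.3 kN.
R_n = 1 × 457.6 + 4 × 472.3 = 2347 kN.
Design strength φR_n = 0.75 × 2347 = 1760 kN.

1760 kN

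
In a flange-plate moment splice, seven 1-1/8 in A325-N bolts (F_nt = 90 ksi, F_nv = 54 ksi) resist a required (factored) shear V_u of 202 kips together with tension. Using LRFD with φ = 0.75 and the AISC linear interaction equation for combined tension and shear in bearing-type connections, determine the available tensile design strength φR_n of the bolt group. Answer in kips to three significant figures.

274 kips

A_b = π·1.125²/4 = 0.994 in²; f_rv = 202 / (7 × 0.994) = 29.03 ksi.
F'_nt = 1.3 F_nt − (F_nt / φF_nv) f_rv = 1.3·90 − (90/(0.75·54))·29.03 = 52.49 ksi, capped at F_nt → F'_nt = 52.49 ksi.
R_n = F'_nt · A_b · n = 52.49 × 0.994 × 7 = 365.2 kips.
Design strength φR_n = 0.75 × 365.2 = 274 kips.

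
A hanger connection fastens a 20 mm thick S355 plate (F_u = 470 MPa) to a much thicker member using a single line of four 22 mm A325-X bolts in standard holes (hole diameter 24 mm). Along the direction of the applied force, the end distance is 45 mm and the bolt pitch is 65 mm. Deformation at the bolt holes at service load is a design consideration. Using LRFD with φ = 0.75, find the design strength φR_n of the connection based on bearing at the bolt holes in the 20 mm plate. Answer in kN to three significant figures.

Per bolt r_n = 1.2 l_c t F_u ≤ 2.4 d t F_u; upper limit = 2.4 × 22 × 20 × 470 / 1000 = 496.3 kN.
Edge bolt: l_c = 45 − 24/2 = 33 mm → 1.2 × 33 × 20 × 470 / 1000 = 372.2 → r_n = 372.2 kN.
Interior bolts: l_c = 65 − 24 = 41 mm → 1.2 × 41 × 20 × 470 / 1000 = 462.5 → r_n = 462.5 kN.
R_n = 1 × 372.2 + 3 × 462.5 = 1760 kN.
Design strength φR_n = 0.75 × 1760 = 1320 kN.

1320 kN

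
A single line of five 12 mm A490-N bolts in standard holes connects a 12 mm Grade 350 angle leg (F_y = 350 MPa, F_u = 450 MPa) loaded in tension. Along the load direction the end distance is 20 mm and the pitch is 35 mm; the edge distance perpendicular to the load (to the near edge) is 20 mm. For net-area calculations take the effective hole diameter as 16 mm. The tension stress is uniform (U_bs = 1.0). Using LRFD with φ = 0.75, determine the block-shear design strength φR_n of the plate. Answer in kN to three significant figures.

262 kN

Shear plane L_v = 20 + 4·35 = 160 mm; A_gv = 160 × 12 = 1920 mm².
A_nv = (160 − 4.5·16) × 12 = 1056 mm².
A_nt = (20 − 0.5·16) × 12 = 144 mm².
0.6 F_u A_nv = 285.1 kN; 0.6 F_y A_gv = 403.2 kN → shear rupture governs the shear term.
R_n = 285.1 + 1.0 × 450 × 144 / 1000 = 349.9 kN.
Design strength φR_n = 0.75 × 349.9 = 262 kN.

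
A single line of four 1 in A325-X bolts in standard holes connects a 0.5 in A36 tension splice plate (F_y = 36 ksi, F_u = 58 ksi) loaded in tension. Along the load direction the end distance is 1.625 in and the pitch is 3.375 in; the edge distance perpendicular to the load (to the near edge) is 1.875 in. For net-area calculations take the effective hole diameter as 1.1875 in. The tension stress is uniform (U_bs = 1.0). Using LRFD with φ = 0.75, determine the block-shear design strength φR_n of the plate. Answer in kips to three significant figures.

123 kips

Shear plane L_v = 1.625 + 3·3.375 = 11.75 in; A_gv = 11.75 × 0.5 = 5.875 in².
A_nv = (11.75 − 3.5·1.1875) × 0.5 = 3.797 in².
A_nt = (1.875 − 0.5·1.1875) × 0.5 = 0.6406 in².
0.6 F_u A_nv = 132.1 kips; 0.6 F_y A_gv = 126.9 kips → shear yielding governs the shear term.
R_n = 126.9 + 1.0 × 58 × 0.6406 = 164.1 kips.
Design strength φR_n = 0.75 × 164.1 = 123 kips.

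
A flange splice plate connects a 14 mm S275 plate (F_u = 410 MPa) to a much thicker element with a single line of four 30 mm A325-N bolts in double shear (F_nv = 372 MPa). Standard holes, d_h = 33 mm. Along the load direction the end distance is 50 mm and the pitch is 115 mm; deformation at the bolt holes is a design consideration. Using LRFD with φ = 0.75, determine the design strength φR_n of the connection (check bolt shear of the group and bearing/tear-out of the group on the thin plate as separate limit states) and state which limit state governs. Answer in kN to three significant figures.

1100 kN (bearing governs)

Bolt shear: A_b = π·30²/4 = 706.9 mm²; R_n = 372 × 706.9 × 4 × 2 / 1000 = 2104 kN → 0.75 × 2104 = 1580 kN.
Bearing (1.2 l_c t F_u ≤ 2.4 d t F_u): upper limit = 2.4·30·14·410 / 1000 = 413.3 kN.
  Edge l_c = 50 − 33/2 = 33.5 → r_n = 230.7 kN; interior l_c = 115 − 33 = 82 → r_n = 413.3 kN.
  R_n,bearing = 1·230.7 + 3·413.3 = 1471 kN → 0.75 × 1471 = 1100 kN.
Bearing governs: 1100 kN.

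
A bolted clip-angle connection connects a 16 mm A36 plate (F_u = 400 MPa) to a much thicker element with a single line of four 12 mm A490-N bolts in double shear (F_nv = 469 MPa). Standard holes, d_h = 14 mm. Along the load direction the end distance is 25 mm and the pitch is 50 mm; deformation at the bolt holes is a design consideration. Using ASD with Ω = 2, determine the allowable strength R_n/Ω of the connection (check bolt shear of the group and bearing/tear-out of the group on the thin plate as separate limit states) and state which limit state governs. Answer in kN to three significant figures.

212 kN (bolt shear governs)

Bolt shear: A_b = π·12²/4 = 113.1 mm²; R_n = 469 × 113.1 × 4 × 2 / 1000 = 424.3 kN → 424.3 / 2 = 212 kN.
Bearing (1.2 l_c t F_u ≤ 2.4 d t F_u): upper limit = 2.4·12·16·400 / 1000 = 184.3 kN.
  Edge l_c = 25 − 14/2 = 18 → r_n = 138.2 kN; interior l_c = 50 − 14 = 36 → r_n = 184.3 kN.
  R_n,bearing = 1·138.2 + 3·184.3 = 691.2 kN → 691.2 / 2 = 346 kN.
Bolt shear governs: 212 kN.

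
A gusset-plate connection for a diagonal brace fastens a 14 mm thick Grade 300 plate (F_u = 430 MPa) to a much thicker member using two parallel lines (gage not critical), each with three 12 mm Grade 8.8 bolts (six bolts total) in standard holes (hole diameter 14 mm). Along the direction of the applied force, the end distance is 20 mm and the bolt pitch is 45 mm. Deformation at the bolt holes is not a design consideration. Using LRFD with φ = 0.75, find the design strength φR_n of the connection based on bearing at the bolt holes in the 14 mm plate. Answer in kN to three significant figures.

Per bolt r_n = 1.5 l_c t F_u ≤ 3.0 d t F_u; upper limit = 3.0 × 12 × 14 × 430 / 1000 = 216.7 kN.
Edge bolt: l_c = 20 − 14/2 = 13 mm → 1.5 × 13 × 14 × 430 / 1000 = 117.4 → r_n = 117.4 kN.
Interior bolts: l_c = 45 − 14 = 31 mm → 1.5 × 31 × 14 × 430 / 1000 = 279.9 → r_n = 216.7 kN.
R_n = 2 × 117.4 + 4 × 216.7 = 1102 kN.
Design strength φR_n = 0.75 × 1102 = 826 kN.

826 kN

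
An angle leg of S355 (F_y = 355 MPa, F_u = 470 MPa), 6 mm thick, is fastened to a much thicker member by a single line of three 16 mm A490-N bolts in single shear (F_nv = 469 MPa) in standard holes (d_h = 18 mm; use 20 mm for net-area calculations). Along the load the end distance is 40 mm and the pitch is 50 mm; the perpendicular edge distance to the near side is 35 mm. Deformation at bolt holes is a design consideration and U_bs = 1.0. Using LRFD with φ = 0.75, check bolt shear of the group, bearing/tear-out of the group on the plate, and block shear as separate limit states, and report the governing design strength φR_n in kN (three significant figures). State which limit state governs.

167 kN (block shear governs)

Bolt shear: A_b = π·16²/4 = 201.1 mm²; R_n = 469 × 201.1 × 3 × 1 / 1000 = 282.9 kN → 0.75 × 282.9 = 212 kN.
Bearing: edge l_c = 31, r_n = 104.9 kN; interior l_c = 32, r_n = 108.3 kN; R_n = 104.9 + 2·108.3 = 321.5 kN → 241 kN.
Block shear: A_gv = 840, A_nv = 540, A_nt = 150 mm²; R_n = min(0.6F_uA_nv, 0.6F_yA_gv) + U_bs·F_u·A_nt = 222.8 kN → 167 kN.
Block shear governs: 167 kN.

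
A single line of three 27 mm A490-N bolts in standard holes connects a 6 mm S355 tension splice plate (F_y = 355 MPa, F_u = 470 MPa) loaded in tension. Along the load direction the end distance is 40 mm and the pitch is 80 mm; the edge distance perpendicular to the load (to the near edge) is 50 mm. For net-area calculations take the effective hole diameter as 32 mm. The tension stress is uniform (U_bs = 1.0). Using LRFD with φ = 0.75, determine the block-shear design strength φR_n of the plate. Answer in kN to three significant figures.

224 kN

Shear plane L_v = 40 + 2·80 = 200 mm; A_gv = 200 × 6 = 1200 mm².
A_nv = (200 − 2.5·32) × 6 = 720 mm².
A_nt = (50 − 0.5·32) × 6 = 204 mm².
0.6 F_u A_nv = 203 kN; 0.6 F_y A_gv = 255.6 kN → shear rupture governs the shear term.
R_n = 203 + 1.0 × 470 × 204 / 1000 = 298.9 kN.
Design strength φR_n = 0.75 × 298.9 = 224 kN.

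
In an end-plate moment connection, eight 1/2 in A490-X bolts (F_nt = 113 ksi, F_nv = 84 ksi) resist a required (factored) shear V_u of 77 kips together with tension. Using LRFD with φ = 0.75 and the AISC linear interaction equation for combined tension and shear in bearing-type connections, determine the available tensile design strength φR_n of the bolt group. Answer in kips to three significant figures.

69.5 kips

A_b = π·0.5²/4 = 0.1963 in²; f_rv = 77 / (8 × 0.1963) = 49.02 ksi.
F'_nt = 1.3 F_nt − (F_nt / φF_nv) f_rv = 1.3·113 − (113/(0.75·84))·49.02 = 58.98 ksi, capped at F_nt → F'_nt = 58.98 ksi.
R_n = F'_nt · A_b · n = 58.98 × 0.1963 × 8 = 92.64 kips.
Design strength φR_n = 0.75 × 92.64 = 69.5 kips.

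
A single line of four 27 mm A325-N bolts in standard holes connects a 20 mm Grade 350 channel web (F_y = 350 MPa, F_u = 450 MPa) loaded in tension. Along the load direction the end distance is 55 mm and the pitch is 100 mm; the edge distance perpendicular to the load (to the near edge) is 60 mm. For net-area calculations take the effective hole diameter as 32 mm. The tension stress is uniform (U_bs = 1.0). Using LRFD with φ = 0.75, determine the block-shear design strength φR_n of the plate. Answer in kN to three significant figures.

Shear plane L_v = 55 + 3·100 = 355 mm; A_gv = 355 × 20 = 7100 mm².
A_nv = (355 − 3.5·32) × 20 = 4860 mm².
A_nt = (60 − 0.5·32) × 20 = 880 mm².
0.6 F_u A_nv = 1312 kN; 0.6 F_y A_gv = 1491 kN → shear rupture governs the shear term.
R_n = 1312 + 1.0 × 450 × 880 / 1000 = 1708 kN.
Design strength φR_n = 0.75 × 1708 = 1280 kN.

1280 kN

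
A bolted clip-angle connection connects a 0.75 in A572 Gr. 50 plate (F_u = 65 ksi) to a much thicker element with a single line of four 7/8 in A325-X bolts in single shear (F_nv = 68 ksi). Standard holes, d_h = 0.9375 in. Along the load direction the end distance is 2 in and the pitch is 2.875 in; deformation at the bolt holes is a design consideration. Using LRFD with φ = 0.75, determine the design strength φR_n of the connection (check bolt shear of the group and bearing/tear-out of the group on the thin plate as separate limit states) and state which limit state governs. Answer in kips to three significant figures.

Bolt shear: A_b = π·0.875²/4 = 0.6013 in²; R_n = 68 × 0.6013 × 4 × 1 = 163.6 kips → 0.75 × 163.6 = 123 kips.
Bearing (1.2 l_c t F_u ≤ 2.4 d t F_u): upper limit = 2.4·0.875·0.75·65 = 102.4 kips.
  Edge l_c = 2 − 0.9375/2 = 1.531 → r_n = 89.58 kips; interior l_c = 2.875 − 0.9375 = 1.938 → r_n = 102.4 kips.
  R_n,bearing = 1·89.58 + 3·102.4 = 396.7 kips → 0.75 × 396.7 = 298 kips.
Bolt shear governs: 123 kips.

123 kips (bolt shear governs)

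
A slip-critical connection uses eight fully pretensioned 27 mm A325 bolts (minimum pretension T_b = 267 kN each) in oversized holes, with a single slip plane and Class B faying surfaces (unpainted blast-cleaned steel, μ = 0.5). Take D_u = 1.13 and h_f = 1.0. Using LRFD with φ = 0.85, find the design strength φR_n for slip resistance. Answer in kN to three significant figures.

1030 kN

R_n = μ · D_u · h_f · T_b · n_s · n_b = 0.5 × 1.13 × 1.0 × 267 × 1 × 8 = 1207 kN.
Design strength φR_n = 0.85 × 1207 = 1030 kN.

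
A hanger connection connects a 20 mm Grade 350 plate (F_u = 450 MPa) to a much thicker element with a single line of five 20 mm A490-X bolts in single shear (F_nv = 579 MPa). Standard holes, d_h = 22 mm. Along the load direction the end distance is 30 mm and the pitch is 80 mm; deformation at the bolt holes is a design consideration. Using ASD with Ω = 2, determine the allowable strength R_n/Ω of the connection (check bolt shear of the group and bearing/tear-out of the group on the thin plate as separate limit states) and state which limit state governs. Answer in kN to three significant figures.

455 kN (bolt shear governs)

Bolt shear: A_b = π·20²/4 = 314.2 mm²; R_n = 579 × 314.2 × 5 × 1 / 1000 = 909.5 kN → 909.5 / 2 = 455 kN.
Bearing (1.2 l_c t F_u ≤ 2.4 d t F_u): upper limit = 2.4·20·20·450 / 1000 = 432 kN.
  Edge l_c = 30 − 22/2 = 19 → r_n = 205.2 kN; interior l_c = 80 − 22 = 58 → r_n = 432 kN.
  R_n,bearing = 1·205.2 + 4·432 = 1933 kN → 1933 / 2 = 967 kN.
Bolt shear governs: 455 kN.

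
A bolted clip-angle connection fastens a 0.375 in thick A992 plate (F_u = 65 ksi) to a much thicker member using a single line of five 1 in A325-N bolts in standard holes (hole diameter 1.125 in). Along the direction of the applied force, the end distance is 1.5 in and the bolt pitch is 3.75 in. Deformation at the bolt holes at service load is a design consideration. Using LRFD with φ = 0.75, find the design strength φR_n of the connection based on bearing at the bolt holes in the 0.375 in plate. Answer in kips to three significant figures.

196 kips

Per bolt r_n = 1.2 l_c t F_u ≤ 2.4 d t F_u; upper limit = 2.4 × 1 × 0.375 × 65 = 58.5 kips.
Edge bolt: l_c = 1.5 − 1.125/2 = 0.9375 in → 1.2 × 0.9375 × 0.375 × 65 = 27.42 → r_n = 27.42 kips.
Interior bolts: l_c = 3.75 − 1.125 = 2.625 in → 1.2 × 2.625 × 0.375 × 65 = 76.78 → r_n = 58.5 kips.
R_n = 1 × 27.42 + 4 × 58.5 = 261.4 kips.
Design strength φR_n = 0.75 × 261.4 = 196 kips.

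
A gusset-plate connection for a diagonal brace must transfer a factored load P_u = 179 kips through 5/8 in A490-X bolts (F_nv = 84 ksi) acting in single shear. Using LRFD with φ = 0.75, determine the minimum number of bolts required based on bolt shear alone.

A_b = π·0.625²/4 = 0.3068 in².
Per-bolt design strength φR_n = 0.75 × 84 × 0.3068 × 1 = 19.33 kips.
n ≥ 179 / 19.33 = 9.261 → use 10 bolts.

10 bolts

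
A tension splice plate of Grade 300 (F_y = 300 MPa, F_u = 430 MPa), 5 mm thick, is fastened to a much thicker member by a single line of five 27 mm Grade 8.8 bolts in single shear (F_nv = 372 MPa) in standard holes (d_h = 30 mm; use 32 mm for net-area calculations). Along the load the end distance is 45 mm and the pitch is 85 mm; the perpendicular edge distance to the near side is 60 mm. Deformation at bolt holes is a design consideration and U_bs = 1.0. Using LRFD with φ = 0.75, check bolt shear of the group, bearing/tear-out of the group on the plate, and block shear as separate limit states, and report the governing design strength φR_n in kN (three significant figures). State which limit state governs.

Bolt shear: A_b = π·27²/4 = 572.6 mm²; R_n = 372 × 572.6 × 5 × 1 / 1000 = 1065 kN → 0.75 × 1065 = 799 kN.
Bearing: edge l_c = 30, r_n = 77.4 kN; interior l_c = 55, r_n = 139.3 kN; R_n = 77.4 + 4·139.3 = 634.7 kN → 476 kN.
Block shear: A_gv = 1925, A_nv = 1205, A_nt = 220 mm²; R_n = min(0.6F_uA_nv, 0.6F_yA_gv) + U_bs·F_u·A_nt = 405.5 kN → 304 kN.
Block shear governs: 304 kN.

304 kN (block shear governs)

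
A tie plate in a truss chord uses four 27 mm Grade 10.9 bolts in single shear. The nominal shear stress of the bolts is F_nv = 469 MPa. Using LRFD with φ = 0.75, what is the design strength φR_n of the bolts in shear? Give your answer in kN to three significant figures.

A_b = π × 27² / 4 = 572.6 mm².
R_n = F_nv · A_b · n · n_s = 469 × 572.6 × 4 × 1 / 1000 = 1074 kN.
Design strength φR_n = 0.75 × 1074 = 806 kN.

806 kN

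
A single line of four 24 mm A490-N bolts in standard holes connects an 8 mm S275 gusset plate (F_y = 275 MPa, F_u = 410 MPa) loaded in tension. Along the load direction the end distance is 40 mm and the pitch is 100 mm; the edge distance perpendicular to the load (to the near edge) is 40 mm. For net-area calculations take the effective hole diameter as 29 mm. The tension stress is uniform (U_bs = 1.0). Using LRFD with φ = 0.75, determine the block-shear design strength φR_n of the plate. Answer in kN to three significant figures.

399 kN

Shear plane L_v = 40 + 3·100 = 340 mm; A_gv = 340 × 8 = 2720 mm².
A_nv = (340 − 3.5·29) × 8 = 1908 mm².
A_nt = (40 − 0.5·29) × 8 = 204 mm².
0.6 F_u A_nv = 469.4 kN; 0.6 F_y A_gv = 448.8 kN → shear yielding governs the shear term.
R_n = 448.8 + 1.0 × 410 × 204 / 1000 = 532.4 kN.
Design strength φR_n = 0.75 × 532.4 = 399 kN.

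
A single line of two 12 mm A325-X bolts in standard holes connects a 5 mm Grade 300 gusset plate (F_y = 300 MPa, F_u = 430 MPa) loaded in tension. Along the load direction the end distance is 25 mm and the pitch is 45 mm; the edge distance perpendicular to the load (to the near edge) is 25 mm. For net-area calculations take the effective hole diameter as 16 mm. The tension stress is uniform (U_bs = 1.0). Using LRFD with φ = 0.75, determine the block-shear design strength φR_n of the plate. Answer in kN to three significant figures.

Shear plane L_v = 25 + 1·45 = 70 mm; A_gv = 70 × 5 = 350 mm².
A_nv = (70 − 1.5·16) × 5 = 230 mm².
A_nt = (25 − 0.5·16) × 5 = 85 mm².
0.6 F_u A_nv = 59.34 kN; 0.6 F_y A_gv = 63 kN → shear rupture governs the shear term.
R_n = 59.34 + 1.0 × 430 × 85 / 1000 = 95.89 kN.
Design strength φR_n = 0.75 × 95.89 = 71.9 kN.

71.9 kN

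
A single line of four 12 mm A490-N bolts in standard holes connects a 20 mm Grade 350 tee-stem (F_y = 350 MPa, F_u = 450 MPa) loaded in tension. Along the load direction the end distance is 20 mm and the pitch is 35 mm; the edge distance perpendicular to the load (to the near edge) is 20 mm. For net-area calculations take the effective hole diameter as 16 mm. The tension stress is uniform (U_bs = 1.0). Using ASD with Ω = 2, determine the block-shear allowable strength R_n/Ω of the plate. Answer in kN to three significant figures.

240 kN

Shear plane L_v = 20 + 3·35 = 125 mm; A_gv = 125 × 20 = 2500 mm².
A_nv = (125 − 3.5·16) × 20 = 1380 mm².
A_nt = (20 − 0.5·16) × 20 = 240 mm².
0.6 F_u A_nv = 372.6 kN; 0.6 F_y A_gv = 525 kN → shear rupture governs the shear term.
R_n = 372.6 + 1.0 × 450 × 240 / 1000 = 480.6 kN.
Allowable strength R_n/Ω = 480.6 / 2 = 240 kN.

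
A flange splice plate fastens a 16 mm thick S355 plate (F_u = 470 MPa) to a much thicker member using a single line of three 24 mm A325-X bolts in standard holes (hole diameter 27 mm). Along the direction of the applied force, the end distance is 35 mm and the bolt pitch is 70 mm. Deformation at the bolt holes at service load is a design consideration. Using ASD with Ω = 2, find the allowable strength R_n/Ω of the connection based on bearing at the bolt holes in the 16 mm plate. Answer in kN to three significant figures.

485 kN

Per bolt r_n = 1.2 l_c t F_u ≤ 2.4 d t F_u; upper limit = 2.4 × 24 × 16 × 470 / 1000 = 433.2 kN.
Edge bolt: l_c = 35 − 27/2 = 21.5 mm → 1.2 × 21.5 × 16 × 470 / 1000 = 194 → r_n = 194 kN.
Interior bolts: l_c = 70 − 27 = 43 mm → 1.2 × 43 × 16 × 470 / 1000 = 388 → r_n = 388 kN.
R_n = 1 × 194 + 2 × 388 = 970.1 kN.
Allowable strength R_n/Ω = 970.1 / 2 = 485 kN.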